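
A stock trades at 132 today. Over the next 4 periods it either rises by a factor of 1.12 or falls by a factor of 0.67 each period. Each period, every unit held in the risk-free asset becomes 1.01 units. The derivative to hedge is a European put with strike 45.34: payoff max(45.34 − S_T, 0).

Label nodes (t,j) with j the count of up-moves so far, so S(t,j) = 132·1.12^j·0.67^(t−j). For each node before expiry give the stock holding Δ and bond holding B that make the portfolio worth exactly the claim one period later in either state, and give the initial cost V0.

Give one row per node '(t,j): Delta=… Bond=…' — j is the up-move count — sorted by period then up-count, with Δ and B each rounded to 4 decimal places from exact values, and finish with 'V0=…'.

Under the risk-neutral measure, an up-move has probability p* = (R−d)/(u−d) = 0.7556 and values discount at R = 1.01.
Payoff layer (t=4): V(4,0)=18.7405, V(4,1)=0.8752, V(4,2)=0.0000, V(4,3)=0.0000, V(4,4)=0.0000
  t=3,j=0: stock 39.7007 → up 44.4648 (V=0.8752), down 26.5995 (V=18.7405). Price 5.1904; hedge Δ=-1.0000, bond B=44.8911.
  t=3,j=1: stock 66.3654 → up 74.3292 (V=0.0000), down 44.4648 (V=0.8752). Price 0.2118; hedge Δ=-0.0293, bond B=2.1567.
  t=3,j=2: stock 110.9391 → up 124.2518 (V=0.0000), down 74.3292 (V=0.0000). Price 0.0000; hedge Δ=0.0000, bond B=0.0000.
  t=3,j=3: stock 185.4505 → up 207.7046 (V=0.0000), down 124.2518 (V=0.0000). Price 0.0000; hedge Δ=0.0000, bond B=0.0000.
  t=2,j=0: stock 59.2548 → up 66.3654 (V=0.2118), down 39.7007 (V=5.1904). Price 1.4147; hedge Δ=-0.1867, bond B=12.4781.
  t=2,j=1: stock 99.0528 → up 110.9391 (V=0.0000), down 66.3654 (V=0.2118). Price 0.0513; hedge Δ=-0.0048, bond B=0.5220.
  t=2,j=2: stock 165.5808 → up 185.4505 (V=0.0000), down 110.9391 (V=0.0000). Price 0.0000; hedge Δ=0.0000, bond B=0.0000.
  t=1,j=0: stock 88.4400 → up 99.0528 (V=0.0513), down 59.2548 (V=1.4147). Price 0.3807; hedge Δ=-0.0343, bond B=3.4105.
  t=1,j=1: stock 147.8400 → up 165.5808 (V=0.0000), down 99.0528 (V=0.0513). Price 0.0124; hedge Δ=-0.0008, bond B=0.1263.
  t=0,j=0: stock 132.0000 → up 147.8400 (V=0.0124), down 88.4400 (V=0.3807). Price 0.1014; hedge Δ=-0.0062, bond B=0.9199.
Check: Δ(0,0)·S0 + B(0,0) = 0.1014 = V0.

(0,0): Delta=-0.0062 Bond=0.9199
(1,0): Delta=-0.0343 Bond=3.4105
(1,1): Delta=-0.0008 Bond=0.1263
(2,0): Delta=-0.1867 Bond=12.4781
(2,1): Delta=-0.0048 Bond=0.5220
(2,2): Delta=0.0000 Bond=0.0000
(3,0): Delta=-1.0000 Bond=44.8911
(3,1): Delta=-0.0293 Bond=2.1567
(3,2): Delta=0.0000 Bond=0.0000
(3,3): Delta=0.0000 Bond=0.0000
V0=0.1014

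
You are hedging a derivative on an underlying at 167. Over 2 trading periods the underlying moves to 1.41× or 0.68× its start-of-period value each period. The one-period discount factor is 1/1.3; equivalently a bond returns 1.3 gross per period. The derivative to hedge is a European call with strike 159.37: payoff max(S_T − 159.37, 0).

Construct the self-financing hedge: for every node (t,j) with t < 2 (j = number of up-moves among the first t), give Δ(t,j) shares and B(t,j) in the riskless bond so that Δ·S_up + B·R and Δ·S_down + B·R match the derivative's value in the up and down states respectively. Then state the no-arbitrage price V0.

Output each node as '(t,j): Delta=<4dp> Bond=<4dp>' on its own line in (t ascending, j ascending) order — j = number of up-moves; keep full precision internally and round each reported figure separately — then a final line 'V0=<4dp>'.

Since d<R<u, set p* = (R−d)/(u−d) = 0.8493; price each node as the discounted p*-expectation of its children.
At expiry t=2: V(2,0)=0.0000, V(2,1)=0.7496, V(2,2)=172.6427
  t=1,j=0: stock 113.5600 → up 160.1196 (V=0.7496), down 77.2208 (V=0.0000). Price 0.4897; hedge Δ=0.0090, bond B=-0.5371.
  t=1,j=1: stock 235.4700 → up 332.0127 (V=172.6427), down 160.1196 (V=0.7496). Price 112.8777; hedge Δ=1.0000, bond B=-122.5923.
  t=0,j=0: stock 167.0000 → up 235.4700 (V=112.8777), down 113.5600 (V=0.4897). Price 73.8019; hedge Δ=0.9219, bond B=-80.1542.
The time-0 hedge costs 73.8019, which is the no-arbitrage price.

(0,0): Delta=0.9219 Bond=-80.1542
(1,0): Delta=0.0090 Bond=-0.5371
(1,1): Delta=1.0000 Bond=-122.5923
V0=73.8019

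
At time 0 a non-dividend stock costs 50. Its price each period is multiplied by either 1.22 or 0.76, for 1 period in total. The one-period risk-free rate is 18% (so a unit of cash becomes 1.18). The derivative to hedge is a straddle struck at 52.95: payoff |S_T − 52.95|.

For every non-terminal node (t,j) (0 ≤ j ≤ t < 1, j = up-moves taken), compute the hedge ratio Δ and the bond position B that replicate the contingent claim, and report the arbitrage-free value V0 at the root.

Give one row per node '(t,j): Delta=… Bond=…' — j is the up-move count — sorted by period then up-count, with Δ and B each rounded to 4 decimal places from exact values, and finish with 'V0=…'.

Risk-neutral probability p* = (R−d)/(u−d) = (1.18−0.76)/(1.22−0.76) = 0.9130.
At expiry t=1: V(1,0)=14.9500, V(1,1)=8.0500
(0,0): S=50.0000. Δ = (V_up−V_dn)/(S_up−S_dn) = (8.0500−14.9500)/(61.0000−38.0000) = -0.3000. V = [p*·8.0500 + (1−p*)·14.9500]/1.18 = 7.3305. B = V − Δ·S = 22.3305.
Check: Δ(0,0)·S0 + B(0,0) = 7.3305 = V0.

(0,0): Delta=-0.3000 Bond=22.3305
V0=7.3305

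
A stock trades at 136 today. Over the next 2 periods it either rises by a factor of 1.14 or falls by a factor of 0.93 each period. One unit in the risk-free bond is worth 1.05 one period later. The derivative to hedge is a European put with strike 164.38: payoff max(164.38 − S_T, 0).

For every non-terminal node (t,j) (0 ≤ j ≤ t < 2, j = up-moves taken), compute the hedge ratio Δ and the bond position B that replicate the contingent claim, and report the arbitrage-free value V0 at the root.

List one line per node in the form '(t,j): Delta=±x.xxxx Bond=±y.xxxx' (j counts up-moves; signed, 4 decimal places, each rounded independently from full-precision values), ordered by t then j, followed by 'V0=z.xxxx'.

(0,0): Delta=-0.7644 Bond=120.7143
(1,0): Delta=-1.0000 Bond=156.5524
(1,1): Delta=-0.6202 Bond=104.3981
V0=16.7599

The replicating-portfolio and risk-neutral prices coincide; use p* = (1.05−0.93)/(1.14−0.93) = 0.5714 for the latter.
Terminal payoffs: V(2,0)=46.7536, V(2,1)=20.1928, V(2,2)=0.0000
Node (1,0) S=126.4800: V=(p*·20.1928+(1−p*)·46.7536)/1.05=30.0724; Δ=(20.1928−46.7536)/(144.1872−117.6264)=-1.0000; B=V−Δ·S=156.5524
Node (1,1) S=155.0400: V=(p*·0.0000+(1−p*)·20.1928)/1.05=8.2420; Δ=(0.0000−20.1928)/(176.7456−144.1872)=-0.6202; B=V−Δ·S=104.3981
Node (0,0) S=136.0000: V=(p*·8.2420+(1−p*)·30.0724)/1.05=16.7599; Δ=(8.2420−30.0724)/(155.0400−126.4800)=-0.7644; B=V−Δ·S=120.7143
The time-0 hedge costs 16.7599, which is the no-arbitrage price.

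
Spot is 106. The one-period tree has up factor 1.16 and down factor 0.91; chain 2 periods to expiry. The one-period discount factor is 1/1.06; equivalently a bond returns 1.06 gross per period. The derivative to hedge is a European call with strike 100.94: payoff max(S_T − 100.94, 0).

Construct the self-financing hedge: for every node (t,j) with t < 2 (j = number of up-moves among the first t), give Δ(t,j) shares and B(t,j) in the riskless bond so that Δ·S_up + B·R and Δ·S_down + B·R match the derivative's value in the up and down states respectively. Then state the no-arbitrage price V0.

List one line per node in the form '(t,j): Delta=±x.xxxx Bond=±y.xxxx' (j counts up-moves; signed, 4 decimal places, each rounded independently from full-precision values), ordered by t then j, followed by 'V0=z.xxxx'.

Under the risk-neutral measure, an up-move has probability p* = (R−d)/(u−d) = 0.6000 and values discount at R = 1.06.
Terminal values V(2,·): V(2,0)=0.0000, V(2,1)=10.9536, V(2,2)=41.6936
  t=1,j=0: stock 96.4600 → up 111.8936 (V=10.9536), down 87.7786 (V=0.0000). Price 6.2002; hedge Δ=0.4542, bond B=-37.6142.
  t=1,j=1: stock 122.9600 → up 142.6336 (V=41.6936), down 111.8936 (V=10.9536). Price 27.7336; hedge Δ=1.0000, bond B=-95.2264.
  t=0,j=0: stock 106.0000 → up 122.9600 (V=27.7336), down 96.4600 (V=6.2002). Price 18.0379; hedge Δ=0.8126, bond B=-68.0958.
Check: Δ(0,0)·S0 + B(0,0) = 18.0379 = V0.

(0,0): Delta=0.8126 Bond=-68.0958
(1,0): Delta=0.4542 Bond=-37.6142
(1,1): Delta=1.0000 Bond=-95.2264
V0=18.0379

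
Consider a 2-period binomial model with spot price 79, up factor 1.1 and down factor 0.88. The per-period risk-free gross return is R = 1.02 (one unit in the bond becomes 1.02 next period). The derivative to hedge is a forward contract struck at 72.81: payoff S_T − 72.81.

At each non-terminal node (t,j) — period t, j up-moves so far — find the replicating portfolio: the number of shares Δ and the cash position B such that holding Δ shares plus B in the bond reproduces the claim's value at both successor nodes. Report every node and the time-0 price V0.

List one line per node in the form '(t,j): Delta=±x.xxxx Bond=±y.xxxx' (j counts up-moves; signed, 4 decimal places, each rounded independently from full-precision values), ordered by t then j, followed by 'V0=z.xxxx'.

(0,0): Delta=1.0000 Bond=-69.9827
(1,0): Delta=1.0000 Bond=-71.3824
(1,1): Delta=1.0000 Bond=-71.3824
V0=9.0173

Risk-neutral probability p* = (R−d)/(u−d) = (1.02−0.88)/(1.1−0.88) = 0.6364.
Terminal payoffs: V(2,0)=-11.6324, V(2,1)=3.6620, V(2,2)=22.7800
  t=1,j=0: stock 69.5200 → up 76.4720 (V=3.6620), down 61.1776 (V=-11.6324). Price -1.8624; hedge Δ=1.0000, bond B=-71.3824.
  t=1,j=1: stock 86.9000 → up 95.5900 (V=22.7800), down 76.4720 (V=3.6620). Price 15.5176; hedge Δ=1.0000, bond B=-71.3824.
  t=0,j=0: stock 79.0000 → up 86.9000 (V=15.5176), down 69.5200 (V=-1.8624). Price 9.0173; hedge Δ=1.0000, bond B=-69.9827.
The time-0 hedge costs 9.0173, which is the no-arbitrage price.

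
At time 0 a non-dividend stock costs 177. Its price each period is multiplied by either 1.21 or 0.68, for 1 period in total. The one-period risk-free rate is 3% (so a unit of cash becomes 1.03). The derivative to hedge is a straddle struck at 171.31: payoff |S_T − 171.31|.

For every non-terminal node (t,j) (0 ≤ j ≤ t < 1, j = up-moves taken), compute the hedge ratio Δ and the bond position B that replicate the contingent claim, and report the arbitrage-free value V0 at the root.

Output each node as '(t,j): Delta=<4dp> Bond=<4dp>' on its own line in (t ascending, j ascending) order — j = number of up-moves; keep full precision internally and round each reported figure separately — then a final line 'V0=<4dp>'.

No-arbitrage ⇒ martingale measure with p* = (R−d)/(u−d) = 0.6604.
Terminal payoffs: V(1,0)=50.9500, V(1,1)=42.8600
(0,0): S=177.0000. Δ = (V_up−V_dn)/(S_up−S_dn) = (42.8600−50.9500)/(214.1700−120.3600) = -0.0862. V = [p*·42.8600 + (1−p*)·50.9500]/1.03 = 44.2792. B = V − Δ·S = 59.5433.
Each (Δ,B) replicates both successor values, so the strategy is self-financing and V0 is arbitrage-free.

(0,0): Delta=-0.0862 Bond=59.5433
V0=44.2792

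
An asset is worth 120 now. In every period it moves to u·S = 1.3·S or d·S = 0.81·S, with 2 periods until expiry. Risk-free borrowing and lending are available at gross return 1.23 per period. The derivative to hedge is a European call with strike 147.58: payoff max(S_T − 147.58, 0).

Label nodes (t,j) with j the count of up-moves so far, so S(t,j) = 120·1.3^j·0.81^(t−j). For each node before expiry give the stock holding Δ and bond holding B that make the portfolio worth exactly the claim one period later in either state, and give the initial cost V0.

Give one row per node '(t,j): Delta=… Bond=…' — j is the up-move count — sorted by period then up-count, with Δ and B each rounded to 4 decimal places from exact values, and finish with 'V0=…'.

(0,0): Delta=0.6544 Bond=-51.7164
(1,0): Delta=0.0000 Bond=0.0000
(1,1): Delta=0.7224 Bond=-74.2130
V0=26.8159

The replicating-portfolio and risk-neutral prices coincide; use p* = (1.23−0.81)/(1.3−0.81) = 0.8571 for the latter.
Terminal values V(2,·): V(2,0)=0.0000, V(2,1)=0.0000, V(2,2)=55.2200
(1,0): S=97.2000. Δ = (V_up−V_dn)/(S_up−S_dn) = (0.0000−0.0000)/(126.3600−78.7320) = 0.0000. V = [p*·0.0000 + (1−p*)·0.0000]/1.23 = 0.0000. B = V − Δ·S = 0.0000.
(1,1): S=156.0000. Δ = (V_up−V_dn)/(S_up−S_dn) = (55.2200−0.0000)/(202.8000−126.3600) = 0.7224. V = [p*·55.2200 + (1−p*)·0.0000]/1.23 = 38.4808. B = V − Δ·S = -74.2130.
(0,0): S=120.0000. Δ = (V_up−V_dn)/(S_up−S_dn) = (38.4808−0.0000)/(156.0000−97.2000) = 0.6544. V = [p*·38.4808 + (1−p*)·0.0000]/1.23 = 26.8159. B = V − Δ·S = -51.7164.
The time-0 hedge costs 26.8159, which is the no-arbitrage price.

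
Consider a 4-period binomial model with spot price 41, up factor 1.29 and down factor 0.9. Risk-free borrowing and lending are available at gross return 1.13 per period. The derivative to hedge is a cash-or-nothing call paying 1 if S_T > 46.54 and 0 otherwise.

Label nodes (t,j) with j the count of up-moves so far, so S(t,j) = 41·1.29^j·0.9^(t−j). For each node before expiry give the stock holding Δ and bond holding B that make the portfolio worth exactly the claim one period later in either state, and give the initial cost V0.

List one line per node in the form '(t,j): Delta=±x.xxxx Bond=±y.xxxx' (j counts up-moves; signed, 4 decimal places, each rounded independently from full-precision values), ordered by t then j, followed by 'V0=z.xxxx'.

The replicating-portfolio and risk-neutral prices coincide; use p* = (1.13−0.9)/(1.29−0.9) = 0.5897 for the latter.
At expiry t=4: V(4,0)=0.0000, V(4,1)=0.0000, V(4,2)=1.0000, V(4,3)=1.0000, V(4,4)=1.0000
(3,0): S=29.8890. Δ = (V_up−V_dn)/(S_up−S_dn) = (0.0000−0.0000)/(38.5568−26.9001) = 0.0000. V = [p*·0.0000 + (1−p*)·0.0000]/1.13 = 0.0000. B = V − Δ·S = 0.0000.
(3,1): S=42.8409. Δ = (V_up−V_dn)/(S_up−S_dn) = (1.0000−0.0000)/(55.2648−38.5568) = 0.0599. V = [p*·1.0000 + (1−p*)·0.0000]/1.13 = 0.5219. B = V − Δ·S = -2.0422.
(3,2): S=61.4053. Δ = (V_up−V_dn)/(S_up−S_dn) = (1.0000−1.0000)/(79.2128−55.2648) = 0.0000. V = [p*·1.0000 + (1−p*)·1.0000]/1.13 = 0.8850. B = V − Δ·S = 0.8850.
(3,3): S=88.0142. Δ = (V_up−V_dn)/(S_up−S_dn) = (1.0000−1.0000)/(113.5384−79.2128) = 0.0000. V = [p*·1.0000 + (1−p*)·1.0000]/1.13 = 0.8850. B = V − Δ·S = 0.8850.
(2,0): S=33.2100. Δ = (V_up−V_dn)/(S_up−S_dn) = (0.5219−0.0000)/(42.8409−29.8890) = 0.0403. V = [p*·0.5219 + (1−p*)·0.0000]/1.13 = 0.2724. B = V − Δ·S = -1.0658.
(2,1): S=47.6010. Δ = (V_up−V_dn)/(S_up−S_dn) = (0.8850−0.5219)/(61.4053−42.8409) = 0.0196. V = [p*·0.8850 + (1−p*)·0.5219]/1.13 = 0.6513. B = V − Δ·S = -0.2796.
(2,2): S=68.2281. Δ = (V_up−V_dn)/(S_up−S_dn) = (0.8850−0.8850)/(88.0142−61.4053) = 0.0000. V = [p*·0.8850 + (1−p*)·0.8850]/1.13 = 0.7831. B = V − Δ·S = 0.7831.
(1,0): S=36.9000. Δ = (V_up−V_dn)/(S_up−S_dn) = (0.6513−0.2724)/(47.6010−33.2100) = 0.0263. V = [p*·0.6513 + (1−p*)·0.2724]/1.13 = 0.4388. B = V − Δ·S = -0.5329.
(1,1): S=52.8900. Δ = (V_up−V_dn)/(S_up−S_dn) = (0.7831−0.6513)/(68.2281−47.6010) = 0.0064. V = [p*·0.7831 + (1−p*)·0.6513]/1.13 = 0.6452. B = V − Δ·S = 0.3072.
(0,0): S=41.0000. Δ = (V_up−V_dn)/(S_up−S_dn) = (0.6452−0.4388)/(52.8900−36.9000) = 0.0129. V = [p*·0.6452 + (1−p*)·0.4388]/1.13 = 0.4960. B = V − Δ·S = -0.0331.
Self-financing check: at every node Δ·S+B equals the discounted successor values.

(0,0): Delta=0.0129 Bond=-0.0331
(1,0): Delta=0.0263 Bond=-0.5329
(1,1): Delta=0.0064 Bond=0.3072
(2,0): Delta=0.0403 Bond=-1.0658
(2,1): Delta=0.0196 Bond=-0.2796
(2,2): Delta=0.0000 Bond=0.7831
(3,0): Delta=0.0000 Bond=0.0000
(3,1): Delta=0.0599 Bond=-2.0422
(3,2): Delta=0.0000 Bond=0.8850
(3,3): Delta=0.0000 Bond=0.8850
V0=0.4960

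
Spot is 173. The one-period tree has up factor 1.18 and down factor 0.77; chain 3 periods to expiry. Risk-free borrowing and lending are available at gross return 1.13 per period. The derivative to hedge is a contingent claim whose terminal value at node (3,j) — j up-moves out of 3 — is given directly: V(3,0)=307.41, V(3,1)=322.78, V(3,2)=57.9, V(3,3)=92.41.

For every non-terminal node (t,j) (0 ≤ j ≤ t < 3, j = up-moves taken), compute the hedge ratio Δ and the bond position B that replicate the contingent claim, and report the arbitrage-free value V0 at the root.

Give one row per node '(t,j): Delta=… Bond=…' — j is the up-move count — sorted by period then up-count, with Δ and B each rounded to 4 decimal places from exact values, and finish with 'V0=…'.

No-arbitrage ⇒ martingale measure with p* = (R−d)/(u−d) = 0.8780.
Terminal values V(3,·): V(3,0)=307.4100, V(3,1)=322.7800, V(3,2)=57.9000, V(3,3)=92.4100
(2,0): S=102.5717. Δ = (V_up−V_dn)/(S_up−S_dn) = (322.7800−307.4100)/(121.0346−78.9802) = 0.3655. V = [p*·322.7800 + (1−p*)·307.4100]/1.13 = 283.9873. B = V − Δ·S = 246.4995.
(2,1): S=157.1878. Δ = (V_up−V_dn)/(S_up−S_dn) = (57.9000−322.7800)/(185.4816−121.0346) = -4.1100. V = [p*·57.9000 + (1−p*)·322.7800]/1.13 = 79.8252. B = V − Δ·S = 725.8739.
(2,2): S=240.8852. Δ = (V_up−V_dn)/(S_up−S_dn) = (92.4100−57.9000)/(284.2445−185.4816) = 0.3494. V = [p*·92.4100 + (1−p*)·57.9000]/1.13 = 78.0544. B = V − Δ·S = -6.1163.
(1,0): S=133.2100. Δ = (V_up−V_dn)/(S_up−S_dn) = (79.8252−283.9873)/(157.1878−102.5717) = -3.7381. V = [p*·79.8252 + (1−p*)·283.9873]/1.13 = 92.6752. B = V − Δ·S = 590.6315.
(1,1): S=204.1400. Δ = (V_up−V_dn)/(S_up−S_dn) = (78.0544−79.8252)/(240.8852−157.1878) = -0.0212. V = [p*·78.0544 + (1−p*)·79.8252]/1.13 = 69.2658. B = V − Δ·S = 73.5848.
(0,0): S=173.0000. Δ = (V_up−V_dn)/(S_up−S_dn) = (69.2658−92.6752)/(204.1400−133.2100) = -0.3300. V = [p*·69.2658 + (1−p*)·92.6752]/1.13 = 63.8235. B = V − Δ·S = 120.9197.
Root portfolio cost Δ·173+B reproduces V0=63.8235.

(0,0): Delta=-0.3300 Bond=120.9197
(1,0): Delta=-3.7381 Bond=590.6315
(1,1): Delta=-0.0212 Bond=73.5848
(2,0): Delta=0.3655 Bond=246.4995
(2,1): Delta=-4.1100 Bond=725.8739
(2,2): Delta=0.3494 Bond=-6.1163
V0=63.8235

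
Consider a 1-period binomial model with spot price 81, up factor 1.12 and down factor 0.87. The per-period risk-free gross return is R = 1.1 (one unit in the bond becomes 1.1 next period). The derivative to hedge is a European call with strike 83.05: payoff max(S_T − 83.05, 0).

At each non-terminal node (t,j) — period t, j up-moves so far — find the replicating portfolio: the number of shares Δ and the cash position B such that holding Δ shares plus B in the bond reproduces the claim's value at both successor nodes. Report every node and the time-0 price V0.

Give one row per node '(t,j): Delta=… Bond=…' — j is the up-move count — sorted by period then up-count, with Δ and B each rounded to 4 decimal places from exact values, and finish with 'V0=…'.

(0,0): Delta=0.3788 Bond=-24.2651
V0=6.4149

The replicating-portfolio and risk-neutral prices coincide; use p* = (1.1−0.87)/(1.12−0.87) = 0.9200 for the latter.
At expiry t=1: V(1,0)=0.0000, V(1,1)=7.6700
  t=0,j=0: stock 81.0000 → up 90.7200 (V=7.6700), down 70.4700 (V=0.0000). Price 6.4149; hedge Δ=0.3788, bond B=-24.2651.
Self-financing check: at every node Δ·S+B equals the discounted successor values.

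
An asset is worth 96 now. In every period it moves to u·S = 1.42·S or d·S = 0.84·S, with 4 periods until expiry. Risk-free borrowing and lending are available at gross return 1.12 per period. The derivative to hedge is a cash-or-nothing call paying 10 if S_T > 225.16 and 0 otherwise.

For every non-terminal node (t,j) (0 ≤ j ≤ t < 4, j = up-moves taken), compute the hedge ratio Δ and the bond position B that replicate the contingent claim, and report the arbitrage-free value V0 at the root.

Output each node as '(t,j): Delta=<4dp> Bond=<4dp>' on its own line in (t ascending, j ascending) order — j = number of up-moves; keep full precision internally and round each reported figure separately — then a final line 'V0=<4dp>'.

Risk-neutral probability p* = (R−d)/(u−d) = (1.12−0.84)/(1.42−0.84) = 0.4828.
Terminal values V(4,·): V(4,0)=0.0000, V(4,1)=0.0000, V(4,2)=0.0000, V(4,3)=10.0000, V(4,4)=10.0000
  t=3,j=0: stock 56.8996 → up 80.7974 (V=0.0000), down 47.7957 (V=0.0000). Price 0.0000; hedge Δ=0.0000, bond B=0.0000.
  t=3,j=1: stock 96.1874 → up 136.5861 (V=0.0000), down 80.7974 (V=0.0000). Price 0.0000; hedge Δ=0.0000, bond B=0.0000.
  t=3,j=2: stock 162.6025 → up 230.8955 (V=10.0000), down 136.5861 (V=0.0000). Price 4.3103; hedge Δ=0.1060, bond B=-12.9310.
  t=3,j=3: stock 274.8756 → up 390.3234 (V=10.0000), down 230.8955 (V=10.0000). Price 8.9286; hedge Δ=0.0000, bond B=8.9286.
  t=2,j=0: stock 67.7376 → up 96.1874 (V=0.0000), down 56.8996 (V=0.0000). Price 0.0000; hedge Δ=0.0000, bond B=0.0000.
  t=2,j=1: stock 114.5088 → up 162.6025 (V=4.3103), down 96.1874 (V=0.0000). Price 1.8579; hedge Δ=0.0649, bond B=-5.5737.
  t=2,j=2: stock 193.5744 → up 274.8756 (V=8.9286), down 162.6025 (V=4.3103). Price 5.8391; hedge Δ=0.0411, bond B=-2.1233.
  t=1,j=0: stock 80.6400 → up 114.5088 (V=1.8579), down 67.7376 (V=0.0000). Price 0.8008; hedge Δ=0.0397, bond B=-2.4025.
  t=1,j=1: stock 136.3200 → up 193.5744 (V=5.8391), down 114.5088 (V=1.8579). Price 3.3749; hedge Δ=0.0504, bond B=-3.4893.
  t=0,j=0: stock 96.0000 → up 136.3200 (V=3.3749), down 80.6400 (V=0.8008). Price 1.8245; hedge Δ=0.0462, bond B=-2.6135.
Check: Δ(0,0)·S0 + B(0,0) = 1.8245 = V0.

(0,0): Delta=0.0462 Bond=-2.6135
(1,0): Delta=0.0397 Bond=-2.4025
(1,1): Delta=0.0504 Bond=-3.4893
(2,0): Delta=0.0000 Bond=0.0000
(2,1): Delta=0.0649 Bond=-5.5737
(2,2): Delta=0.0411 Bond=-2.1233
(3,0): Delta=0.0000 Bond=0.0000
(3,1): Delta=0.0000 Bond=0.0000
(3,2): Delta=0.1060 Bond=-12.9310
(3,3): Delta=0.0000 Bond=8.9286
V0=1.8245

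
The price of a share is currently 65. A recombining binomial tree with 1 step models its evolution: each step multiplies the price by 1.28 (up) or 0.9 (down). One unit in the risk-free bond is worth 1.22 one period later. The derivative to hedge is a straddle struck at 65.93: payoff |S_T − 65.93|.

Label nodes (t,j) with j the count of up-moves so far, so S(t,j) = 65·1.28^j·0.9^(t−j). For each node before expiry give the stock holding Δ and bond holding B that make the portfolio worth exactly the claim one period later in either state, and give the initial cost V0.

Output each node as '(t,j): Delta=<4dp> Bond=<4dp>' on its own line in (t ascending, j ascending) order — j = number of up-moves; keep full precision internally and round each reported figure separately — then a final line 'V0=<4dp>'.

(0,0): Delta=0.3984 Bond=-13.0125
V0=12.8822

No-arbitrage ⇒ martingale measure with p* = (R−d)/(u−d) = 0.8421.
Payoff layer (t=1): V(1,0)=7.4300, V(1,1)=17.2700
Node (0,0) S=65.0000: V=(p*·17.2700+(1−p*)·7.4300)/1.22=12.8822; Δ=(17.2700−7.4300)/(83.2000−58.5000)=0.3984; B=V−Δ·S=-13.0125
Check: Δ(0,0)·S0 + B(0,0) = 12.8822 = V0.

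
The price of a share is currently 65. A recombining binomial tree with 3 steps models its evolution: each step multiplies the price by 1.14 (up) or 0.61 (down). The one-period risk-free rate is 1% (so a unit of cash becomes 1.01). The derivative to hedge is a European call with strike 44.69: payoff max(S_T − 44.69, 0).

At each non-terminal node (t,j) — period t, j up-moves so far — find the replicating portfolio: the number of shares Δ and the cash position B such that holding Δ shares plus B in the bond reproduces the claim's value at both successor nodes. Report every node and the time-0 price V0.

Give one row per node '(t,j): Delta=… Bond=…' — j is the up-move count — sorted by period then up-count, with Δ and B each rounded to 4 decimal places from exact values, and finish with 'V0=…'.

Since d<R<u, set p* = (R−d)/(u−d) = 0.7547; price each node as the discounted p*-expectation of its children.
Payoff layer (t=3): V(3,0)=0.0000, V(3,1)=0.0000, V(3,2)=6.8391, V(3,3)=51.6104
Node (2,0) S=24.1865: V=(p*·0.0000+(1−p*)·0.0000)/1.01=0.0000; Δ=(0.0000−0.0000)/(27.5726−14.7538)=0.0000; B=V−Δ·S=0.0000
Node (2,1) S=45.2010: V=(p*·6.8391+(1−p*)·0.0000)/1.01=5.1105; Δ=(6.8391−0.0000)/(51.5291−27.5726)=0.2855; B=V−Δ·S=-7.7935
Node (2,2) S=84.4740: V=(p*·51.6104+(1−p*)·6.8391)/1.01=40.2265; Δ=(51.6104−6.8391)/(96.3004−51.5291)=1.0000; B=V−Δ·S=-44.2475
Node (1,0) S=39.6500: V=(p*·5.1105+(1−p*)·0.0000)/1.01=3.8188; Δ=(5.1105−0.0000)/(45.2010−24.1865)=0.2432; B=V−Δ·S=-5.8237
Node (1,1) S=74.1000: V=(p*·40.2265+(1−p*)·5.1105)/1.01=31.3001; Δ=(40.2265−5.1105)/(84.4740−45.2010)=0.8942; B=V−Δ·S=-34.9564
Node (0,0) S=65.0000: V=(p*·31.3001+(1−p*)·3.8188)/1.01=24.3163; Δ=(31.3001−3.8188)/(74.1000−39.6500)=0.7977; B=V−Δ·S=-27.5353
Self-financing check: at every node Δ·S+B equals the discounted successor values.

(0,0): Delta=0.7977 Bond=-27.5353
(1,0): Delta=0.2432 Bond=-5.8237
(1,1): Delta=0.8942 Bond=-34.9564
(2,0): Delta=0.0000 Bond=0.0000
(2,1): Delta=0.2855 Bond=-7.7935
(2,2): Delta=1.0000 Bond=-44.2475
V0=24.3163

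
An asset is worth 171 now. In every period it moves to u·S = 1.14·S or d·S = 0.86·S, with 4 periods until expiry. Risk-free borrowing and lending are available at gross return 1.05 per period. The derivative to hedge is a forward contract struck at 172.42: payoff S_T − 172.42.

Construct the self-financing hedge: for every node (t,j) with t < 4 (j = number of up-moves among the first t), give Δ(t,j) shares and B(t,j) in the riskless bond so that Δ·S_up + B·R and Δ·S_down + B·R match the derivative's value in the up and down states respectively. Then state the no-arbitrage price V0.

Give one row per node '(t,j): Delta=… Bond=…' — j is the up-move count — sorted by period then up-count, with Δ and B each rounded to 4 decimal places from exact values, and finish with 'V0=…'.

No-arbitrage ⇒ martingale measure with p* = (R−d)/(u−d) = 0.6786.
At expiry t=4: V(4,0)=-78.8816, V(4,1)=-48.4272, V(4,2)=-8.0575, V(4,3)=45.4559, V(4,4)=116.3922
  t=3,j=0: stock 108.7656 → up 123.9928 (V=-48.4272), down 93.5384 (V=-78.8816). Price -55.4439; hedge Δ=1.0000, bond B=-164.2095.
  t=3,j=1: stock 144.1776 → up 164.3625 (V=-8.0575), down 123.9928 (V=-48.4272). Price -20.0319; hedge Δ=1.0000, bond B=-164.2095.
  t=3,j=2: stock 191.1192 → up 217.8759 (V=45.4559), down 164.3625 (V=-8.0575). Price 26.9097; hedge Δ=1.0000, bond B=-164.2095.
  t=3,j=3: stock 253.3440 → up 288.8122 (V=116.3922), down 217.8759 (V=45.4559). Price 89.1345; hedge Δ=1.0000, bond B=-164.2095.
  t=2,j=0: stock 126.4716 → up 144.1776 (V=-20.0319), down 108.7656 (V=-55.4439). Price -29.9184; hedge Δ=1.0000, bond B=-156.3900.
  t=2,j=1: stock 167.6484 → up 191.1192 (V=26.9097), down 144.1776 (V=-20.0319). Price 11.2584; hedge Δ=1.0000, bond B=-156.3900.
  t=2,j=2: stock 222.2316 → up 253.3440 (V=89.1345), down 191.1192 (V=26.9097). Price 65.8416; hedge Δ=1.0000, bond B=-156.3900.
  t=1,j=0: stock 147.0600 → up 167.6484 (V=11.2584), down 126.4716 (V=-29.9184). Price -1.8829; hedge Δ=1.0000, bond B=-148.9429.
  t=1,j=1: stock 194.9400 → up 222.2316 (V=65.8416), down 167.6484 (V=11.2584). Price 45.9971; hedge Δ=1.0000, bond B=-148.9429.
  t=0,j=0: stock 171.0000 → up 194.9400 (V=45.9971), down 147.0600 (V=-1.8829). Price 29.1496; hedge Δ=1.0000, bond B=-141.8504.
Self-financing check: at every node Δ·S+B equals the discounted successor values.

(0,0): Delta=1.0000 Bond=-141.8504
(1,0): Delta=1.0000 Bond=-148.9429
(1,1): Delta=1.0000 Bond=-148.9429
(2,0): Delta=1.0000 Bond=-156.3900
(2,1): Delta=1.0000 Bond=-156.3900
(2,2): Delta=1.0000 Bond=-156.3900
(3,0): Delta=1.0000 Bond=-164.2095
(3,1): Delta=1.0000 Bond=-164.2095
(3,2): Delta=1.0000 Bond=-164.2095
(3,3): Delta=1.0000 Bond=-164.2095
V0=29.1496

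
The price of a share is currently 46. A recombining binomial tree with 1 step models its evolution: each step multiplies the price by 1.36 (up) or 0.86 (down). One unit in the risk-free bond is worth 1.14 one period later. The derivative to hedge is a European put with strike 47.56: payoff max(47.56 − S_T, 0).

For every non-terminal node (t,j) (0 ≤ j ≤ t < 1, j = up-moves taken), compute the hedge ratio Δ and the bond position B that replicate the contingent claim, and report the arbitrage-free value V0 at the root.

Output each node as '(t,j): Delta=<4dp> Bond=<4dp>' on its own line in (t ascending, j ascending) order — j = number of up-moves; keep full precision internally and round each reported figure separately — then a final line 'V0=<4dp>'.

(0,0): Delta=-0.3478 Bond=19.0877
V0=3.0877

Risk-neutral probability p* = (R−d)/(u−d) = (1.14−0.86)/(1.36−0.86) = 0.5600.
At expiry t=1: V(1,0)=8.0000, V(1,1)=0.0000
Node (0,0) S=46.0000: V=(p*·0.0000+(1−p*)·8.0000)/1.14=3.0877; Δ=(0.0000−8.0000)/(62.5600−39.5600)=-0.3478; B=V−Δ·S=19.0877
Root portfolio cost Δ·46+B reproduces V0=3.0877.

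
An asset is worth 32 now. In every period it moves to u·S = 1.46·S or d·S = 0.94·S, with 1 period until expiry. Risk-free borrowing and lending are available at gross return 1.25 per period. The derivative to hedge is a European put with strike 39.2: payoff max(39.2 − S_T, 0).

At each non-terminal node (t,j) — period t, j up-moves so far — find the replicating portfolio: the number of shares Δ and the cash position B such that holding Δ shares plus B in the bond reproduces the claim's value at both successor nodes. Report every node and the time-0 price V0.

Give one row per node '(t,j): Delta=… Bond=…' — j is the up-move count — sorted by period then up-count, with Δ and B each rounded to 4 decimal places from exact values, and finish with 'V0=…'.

Risk-neutral probability p* = (R−d)/(u−d) = (1.25−0.94)/(1.46−0.94) = 0.5962.
At expiry t=1: V(1,0)=9.1200, V(1,1)=0.0000
  t=0,j=0: stock 32.0000 → up 46.7200 (V=0.0000), down 30.0800 (V=9.1200). Price 2.9465; hedge Δ=-0.5481, bond B=20.4849.
Self-financing check: at every node Δ·S+B equals the discounted successor values.

(0,0): Delta=-0.5481 Bond=20.4849
V0=2.9465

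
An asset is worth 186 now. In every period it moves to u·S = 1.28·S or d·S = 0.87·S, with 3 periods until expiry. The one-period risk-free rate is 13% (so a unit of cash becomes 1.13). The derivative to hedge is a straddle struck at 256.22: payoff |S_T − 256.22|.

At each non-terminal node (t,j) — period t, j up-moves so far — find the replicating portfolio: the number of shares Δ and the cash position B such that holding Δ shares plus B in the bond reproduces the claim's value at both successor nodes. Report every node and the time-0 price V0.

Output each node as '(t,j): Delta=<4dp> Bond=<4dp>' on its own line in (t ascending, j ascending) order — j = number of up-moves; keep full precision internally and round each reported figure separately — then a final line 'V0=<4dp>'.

No-arbitrage ⇒ martingale measure with p* = (R−d)/(u−d) = 0.6341.
Payoff layer (t=3): V(3,0)=133.7384, V(3,1)=76.0172, V(3,2)=8.9059, V(3,3)=133.8503
  t=2,j=0: stock 140.7834 → up 180.2028 (V=76.0172), down 122.4816 (V=133.7384). Price 85.9600; hedge Δ=-1.0000, bond B=226.7434.
  t=2,j=1: stock 207.1296 → up 265.1259 (V=8.9059), down 180.2028 (V=76.0172). Price 29.6096; hedge Δ=-0.7903, bond B=193.2958.
  t=2,j=2: stock 304.7424 → up 390.0703 (V=133.8503), down 265.1259 (V=8.9059). Price 77.9990; hedge Δ=1.0000, bond B=-226.7434.
  t=1,j=0: stock 161.8200 → up 207.1296 (V=29.6096), down 140.7834 (V=85.9600). Price 44.4474; hedge Δ=-0.8493, bond B=181.8874.
  t=1,j=1: stock 238.0800 → up 304.7424 (V=77.9990), down 207.1296 (V=29.6096). Price 53.3589; hedge Δ=0.4957, bond B=-64.6642.
  t=0,j=0: stock 186.0000 → up 238.0800 (V=53.3589), down 161.8200 (V=44.4474). Price 44.3351; hedge Δ=0.1169, bond B=22.5997.
Check: Δ(0,0)·S0 + B(0,0) = 44.3351 = V0.

(0,0): Delta=0.1169 Bond=22.5997
(1,0): Delta=-0.8493 Bond=181.8874
(1,1): Delta=0.4957 Bond=-64.6642
(2,0): Delta=-1.0000 Bond=226.7434
(2,1): Delta=-0.7903 Bond=193.2958
(2,2): Delta=1.0000 Bond=-226.7434
V0=44.3351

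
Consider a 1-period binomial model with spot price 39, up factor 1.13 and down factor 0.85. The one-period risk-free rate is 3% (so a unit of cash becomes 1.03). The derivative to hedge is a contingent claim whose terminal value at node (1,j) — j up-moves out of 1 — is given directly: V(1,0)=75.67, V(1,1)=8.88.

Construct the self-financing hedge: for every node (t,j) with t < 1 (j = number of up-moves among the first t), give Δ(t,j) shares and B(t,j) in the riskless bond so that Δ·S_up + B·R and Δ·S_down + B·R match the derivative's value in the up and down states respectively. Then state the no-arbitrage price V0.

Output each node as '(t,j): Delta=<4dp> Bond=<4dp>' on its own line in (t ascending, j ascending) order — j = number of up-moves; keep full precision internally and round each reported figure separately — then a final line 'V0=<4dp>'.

(0,0): Delta=-6.1163 Bond=270.3159
V0=31.7802

Risk-neutral probability p* = (R−d)/(u−d) = (1.03−0.85)/(1.13−0.85) = 0.6429.
Terminal values V(1,·): V(1,0)=75.6700, V(1,1)=8.8800
(0,0): S=39.0000. Δ = (V_up−V_dn)/(S_up−S_dn) = (8.8800−75.6700)/(44.0700−33.1500) = -6.1163. V = [p*·8.8800 + (1−p*)·75.6700]/1.03 = 31.7802. B = V − Δ·S = 270.3159.
Root portfolio cost Δ·39+B reproduces V0=31.7802.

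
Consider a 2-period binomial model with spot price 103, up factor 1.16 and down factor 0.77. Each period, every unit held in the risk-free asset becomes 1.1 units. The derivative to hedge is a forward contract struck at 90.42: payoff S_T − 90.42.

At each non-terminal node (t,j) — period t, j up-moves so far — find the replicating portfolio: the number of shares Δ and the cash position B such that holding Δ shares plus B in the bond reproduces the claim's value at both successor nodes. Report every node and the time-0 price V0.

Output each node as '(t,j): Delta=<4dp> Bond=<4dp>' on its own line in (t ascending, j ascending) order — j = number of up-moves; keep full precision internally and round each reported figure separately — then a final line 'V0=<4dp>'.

(0,0): Delta=1.0000 Bond=-74.7273
(1,0): Delta=1.0000 Bond=-82.2000
(1,1): Delta=1.0000 Bond=-82.2000
V0=28.2727

Under the risk-neutral measure, an up-move has probability p* = (R−d)/(u−d) = 0.8462 and values discount at R = 1.1.
Terminal payoffs: V(2,0)=-29.3513, V(2,1)=1.5796, V(2,2)=48.1768
  t=1,j=0: stock 79.3100 → up 91.9996 (V=1.5796), down 61.0687 (V=-29.3513). Price -2.8900; hedge Δ=1.0000, bond B=-82.2000.
  t=1,j=1: stock 119.4800 → up 138.5968 (V=48.1768), down 91.9996 (V=1.5796). Price 37.2800; hedge Δ=1.0000, bond B=-82.2000.
  t=0,j=0: stock 103.0000 → up 119.4800 (V=37.2800), down 79.3100 (V=-2.8900). Price 28.2727; hedge Δ=1.0000, bond B=-74.7273.
Check: Δ(0,0)·S0 + B(0,0) = 28.2727 = V0.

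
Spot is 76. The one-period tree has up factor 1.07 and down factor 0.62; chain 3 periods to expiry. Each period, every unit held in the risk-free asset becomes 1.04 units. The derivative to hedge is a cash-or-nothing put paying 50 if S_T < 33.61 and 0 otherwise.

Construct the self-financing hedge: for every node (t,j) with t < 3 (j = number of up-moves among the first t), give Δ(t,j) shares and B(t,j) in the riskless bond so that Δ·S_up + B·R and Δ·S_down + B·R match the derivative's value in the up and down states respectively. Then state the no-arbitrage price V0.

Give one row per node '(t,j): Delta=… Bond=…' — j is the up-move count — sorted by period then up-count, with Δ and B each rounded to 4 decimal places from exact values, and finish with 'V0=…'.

The replicating-portfolio and risk-neutral prices coincide; use p* = (1.04−0.62)/(1.07−0.62) = 0.9333 for the latter.
Terminal payoffs: V(3,0)=50.0000, V(3,1)=50.0000, V(3,2)=0.0000, V(3,3)=0.0000
(2,0): S=29.2144. Δ = (V_up−V_dn)/(S_up−S_dn) = (50.0000−50.0000)/(31.2594−18.1129) = 0.0000. V = [p*·50.0000 + (1−p*)·50.0000]/1.04 = 48.0769. B = V − Δ·S = 48.0769.
(2,1): S=50.4184. Δ = (V_up−V_dn)/(S_up−S_dn) = (0.0000−50.0000)/(53.9477−31.2594) = -2.2038. V = [p*·0.0000 + (1−p*)·50.0000]/1.04 = 3.2051. B = V − Δ·S = 114.3162.
(2,2): S=87.0124. Δ = (V_up−V_dn)/(S_up−S_dn) = (0.0000−0.0000)/(93.1033−53.9477) = 0.0000. V = [p*·0.0000 + (1−p*)·0.0000]/1.04 = 0.0000. B = V − Δ·S = 0.0000.
(1,0): S=47.1200. Δ = (V_up−V_dn)/(S_up−S_dn) = (3.2051−48.0769)/(50.4184−29.2144) = -2.1162. V = [p*·3.2051 + (1−p*)·48.0769]/1.04 = 5.9583. B = V − Δ·S = 105.6734.
(1,1): S=81.3200. Δ = (V_up−V_dn)/(S_up−S_dn) = (0.0000−3.2051)/(87.0124−50.4184) = -0.0876. V = [p*·0.0000 + (1−p*)·3.2051]/1.04 = 0.2055. B = V − Δ·S = 7.3280.
(0,0): S=76.0000. Δ = (V_up−V_dn)/(S_up−S_dn) = (0.2055−5.9583)/(81.3200−47.1200) = -0.1682. V = [p*·0.2055 + (1−p*)·5.9583]/1.04 = 0.5663. B = V − Δ·S = 13.3503.
The time-0 hedge costs 0.5663, which is the no-arbitrage price.

(0,0): Delta=-0.1682 Bond=13.3503
(1,0): Delta=-2.1162 Bond=105.6734
(1,1): Delta=-0.0876 Bond=7.3280
(2,0): Delta=0.0000 Bond=48.0769
(2,1): Delta=-2.2038 Bond=114.3162
(2,2): Delta=0.0000 Bond=0.0000
V0=0.5663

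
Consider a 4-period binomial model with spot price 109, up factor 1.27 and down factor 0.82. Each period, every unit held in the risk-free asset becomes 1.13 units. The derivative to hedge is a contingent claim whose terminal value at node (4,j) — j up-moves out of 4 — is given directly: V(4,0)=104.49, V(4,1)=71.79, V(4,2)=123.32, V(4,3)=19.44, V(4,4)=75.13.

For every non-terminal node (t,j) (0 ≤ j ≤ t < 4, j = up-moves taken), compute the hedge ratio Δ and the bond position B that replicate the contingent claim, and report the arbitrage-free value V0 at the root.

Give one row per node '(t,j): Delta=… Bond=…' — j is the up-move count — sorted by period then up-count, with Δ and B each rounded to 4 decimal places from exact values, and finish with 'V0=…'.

Since d<R<u, set p* = (R−d)/(u−d) = 0.6889; price each node as the discounted p*-expectation of its children.
Terminal payoffs: V(4,0)=104.4900, V(4,1)=71.7900, V(4,2)=123.3200, V(4,3)=19.4400, V(4,4)=75.1300
Node (3,0) S=60.0991: V=(p*·71.7900+(1−p*)·104.4900)/1.13=72.5339; Δ=(71.7900−104.4900)/(76.3259−49.2813)=-1.2091; B=V−Δ·S=145.2006
Node (3,1) S=93.0803: V=(p*·123.3200+(1−p*)·71.7900)/1.13=94.9455; Δ=(123.3200−71.7900)/(118.2120−76.3259)=1.2302; B=V−Δ·S=-19.5656
Node (3,2) S=144.1610: V=(p*·19.4400+(1−p*)·123.3200)/1.13=45.8037; Δ=(19.4400−123.3200)/(183.0845−118.2120)=-1.6013; B=V−Δ·S=276.6482
Node (3,3) S=223.2737: V=(p*·75.1300+(1−p*)·19.4400)/1.13=51.1542; Δ=(75.1300−19.4400)/(283.5577−183.0845)=0.5543; B=V−Δ·S=-72.6014
Node (2,0) S=73.2916: V=(p*·94.9455+(1−p*)·72.5339)/1.13=77.8522; Δ=(94.9455−72.5339)/(93.0803−60.0991)=0.6795; B=V−Δ·S=28.0487
Node (2,1) S=113.5126: V=(p*·45.8037+(1−p*)·94.9455)/1.13=54.0640; Δ=(45.8037−94.9455)/(144.1610−93.0803)=-0.9620; B=V−Δ·S=163.2680
Node (2,2) S=175.8061: V=(p*·51.1542+(1−p*)·45.8037)/1.13=43.7961; Δ=(51.1542−45.8037)/(223.2737−144.1610)=0.0676; B=V−Δ·S=31.9062
Node (1,0) S=89.3800: V=(p*·54.0640+(1−p*)·77.8522)/1.13=54.3936; Δ=(54.0640−77.8522)/(113.5126−73.2916)=-0.5914; B=V−Δ·S=107.2564
Node (1,1) S=138.4300: V=(p*·43.7961+(1−p*)·54.0640)/1.13=41.5846; Δ=(43.7961−54.0640)/(175.8061−113.5126)=-0.1648; B=V−Δ·S=64.4021
Node (0,0) S=109.0000: V=(p*·41.5846+(1−p*)·54.3936)/1.13=40.3271; Δ=(41.5846−54.3936)/(138.4300−89.3800)=-0.2611; B=V−Δ·S=68.7916
Self-financing check: at every node Δ·S+B equals the discounted successor values.

(0,0): Delta=-0.2611 Bond=68.7916
(1,0): Delta=-0.5914 Bond=107.2564
(1,1): Delta=-0.1648 Bond=64.4021
(2,0): Delta=0.6795 Bond=28.0487
(2,1): Delta=-0.9620 Bond=163.2680
(2,2): Delta=0.0676 Bond=31.9062
(3,0): Delta=-1.2091 Bond=145.2006
(3,1): Delta=1.2302 Bond=-19.5656
(3,2): Delta=-1.6013 Bond=276.6482
(3,3): Delta=0.5543 Bond=-72.6014
V0=40.3271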